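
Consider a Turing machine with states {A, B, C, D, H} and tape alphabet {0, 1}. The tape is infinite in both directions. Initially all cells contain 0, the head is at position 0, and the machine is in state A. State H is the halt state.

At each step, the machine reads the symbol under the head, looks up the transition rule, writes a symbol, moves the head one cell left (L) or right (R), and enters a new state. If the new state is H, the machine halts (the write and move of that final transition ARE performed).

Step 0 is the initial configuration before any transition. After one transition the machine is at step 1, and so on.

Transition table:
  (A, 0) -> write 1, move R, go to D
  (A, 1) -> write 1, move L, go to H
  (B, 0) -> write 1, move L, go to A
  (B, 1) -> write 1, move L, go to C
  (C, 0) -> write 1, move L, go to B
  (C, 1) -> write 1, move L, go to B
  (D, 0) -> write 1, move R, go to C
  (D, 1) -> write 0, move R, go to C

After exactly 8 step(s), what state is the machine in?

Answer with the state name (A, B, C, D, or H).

Answer: C

Derivation:
Step 1: in state A at pos 0, read 0 -> (A,0)->write 1,move R,goto D. Now: state=D, head=1, tape[-1..2]=0100 (head:   ^)
Step 2: in state D at pos 1, read 0 -> (D,0)->write 1,move R,goto C. Now: state=C, head=2, tape[-1..3]=01100 (head:    ^)
Step 3: in state C at pos 2, read 0 -> (C,0)->write 1,move L,goto B. Now: state=B, head=1, tape[-1..3]=01110 (head:   ^)
Step 4: in state B at pos 1, read 1 -> (B,1)->write 1,move L,goto C. Now: state=C, head=0, tape[-1..3]=01110 (head:  ^)
Step 5: in state C at pos 0, read 1 -> (C,1)->write 1,move L,goto B. Now: state=B, head=-1, tape[-2..3]=001110 (head:  ^)
Step 6: in state B at pos -1, read 0 -> (B,0)->write 1,move L,goto A. Now: state=A, head=-2, tape[-3..3]=0011110 (head:  ^)
Step 7: in state A at pos -2, read 0 -> (A,0)->write 1,move R,goto D. Now: state=D, head=-1, tape[-3..3]=0111110 (head:   ^)
Step 8: in state D at pos -1, read 1 -> (D,1)->write 0,move R,goto C. Now: state=C, head=0, tape[-3..3]=0101110 (head:    ^)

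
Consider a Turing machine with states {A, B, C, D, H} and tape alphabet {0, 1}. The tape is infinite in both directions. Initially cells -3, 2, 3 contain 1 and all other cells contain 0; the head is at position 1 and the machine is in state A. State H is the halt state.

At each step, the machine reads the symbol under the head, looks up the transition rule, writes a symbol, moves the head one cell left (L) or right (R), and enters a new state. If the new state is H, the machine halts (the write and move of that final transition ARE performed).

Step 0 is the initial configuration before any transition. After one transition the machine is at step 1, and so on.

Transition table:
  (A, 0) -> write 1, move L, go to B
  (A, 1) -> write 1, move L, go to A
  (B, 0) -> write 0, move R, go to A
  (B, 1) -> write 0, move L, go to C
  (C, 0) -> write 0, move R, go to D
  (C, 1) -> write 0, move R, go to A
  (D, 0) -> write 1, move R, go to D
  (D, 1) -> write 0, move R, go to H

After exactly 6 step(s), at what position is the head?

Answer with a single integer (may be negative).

Step 1: in state A at pos 1, read 0 -> (A,0)->write 1,move L,goto B. Now: state=B, head=0, tape[-4..4]=010001110 (head:     ^)
Step 2: in state B at pos 0, read 0 -> (B,0)->write 0,move R,goto A. Now: state=A, head=1, tape[-4..4]=010001110 (head:      ^)
Step 3: in state A at pos 1, read 1 -> (A,1)->write 1,move L,goto A. Now: state=A, head=0, tape[-4..4]=010001110 (head:     ^)
Step 4: in state A at pos 0, read 0 -> (A,0)->write 1,move L,goto B. Now: state=B, head=-1, tape[-4..4]=010011110 (head:    ^)
Step 5: in state B at pos -1, read 0 -> (B,0)->write 0,move R,goto A. Now: state=A, head=0, tape[-4..4]=010011110 (head:     ^)
Step 6: in state A at pos 0, read 1 -> (A,1)->write 1,move L,goto A. Now: state=A, head=-1, tape[-4..4]=010011110 (head:    ^)

Answer: -1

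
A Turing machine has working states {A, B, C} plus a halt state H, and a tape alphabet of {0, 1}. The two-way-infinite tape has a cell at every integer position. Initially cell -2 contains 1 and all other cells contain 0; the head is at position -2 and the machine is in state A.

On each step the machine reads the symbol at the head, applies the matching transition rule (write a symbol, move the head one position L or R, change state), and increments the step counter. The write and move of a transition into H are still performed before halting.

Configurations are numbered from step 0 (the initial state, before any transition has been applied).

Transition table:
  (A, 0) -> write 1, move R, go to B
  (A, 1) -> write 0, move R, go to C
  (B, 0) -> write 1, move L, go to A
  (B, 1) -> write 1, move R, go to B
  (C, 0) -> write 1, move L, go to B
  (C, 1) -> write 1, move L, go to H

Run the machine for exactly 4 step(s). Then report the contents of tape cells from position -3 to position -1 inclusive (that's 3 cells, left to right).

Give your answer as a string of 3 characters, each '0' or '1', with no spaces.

Step 1: in state A at pos -2, read 1 -> (A,1)->write 0,move R,goto C. Now: state=C, head=-1, tape[-3..0]=0000 (head:   ^)
Step 2: in state C at pos -1, read 0 -> (C,0)->write 1,move L,goto B. Now: state=B, head=-2, tape[-3..0]=0010 (head:  ^)
Step 3: in state B at pos -2, read 0 -> (B,0)->write 1,move L,goto A. Now: state=A, head=-3, tape[-4..0]=00110 (head:  ^)
Step 4: in state A at pos -3, read 0 -> (A,0)->write 1,move R,goto B. Now: state=B, head=-2, tape[-4..0]=01110 (head:   ^)

Answer: 111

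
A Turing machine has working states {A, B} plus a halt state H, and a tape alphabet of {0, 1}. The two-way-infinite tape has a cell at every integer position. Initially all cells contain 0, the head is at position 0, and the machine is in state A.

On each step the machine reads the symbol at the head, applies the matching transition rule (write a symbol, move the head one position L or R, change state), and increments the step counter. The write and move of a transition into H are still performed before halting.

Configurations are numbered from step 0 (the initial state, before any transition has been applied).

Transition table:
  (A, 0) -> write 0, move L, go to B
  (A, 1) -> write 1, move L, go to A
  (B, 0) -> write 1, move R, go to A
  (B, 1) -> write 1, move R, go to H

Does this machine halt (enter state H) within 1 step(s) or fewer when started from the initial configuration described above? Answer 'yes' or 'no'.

Answer: no

Derivation:
Step 1: in state A at pos 0, read 0 -> (A,0)->write 0,move L,goto B. Now: state=B, head=-1, tape[-2..1]=0000 (head:  ^)
After 1 step(s): state = B (not H) -> not halted within 1 -> no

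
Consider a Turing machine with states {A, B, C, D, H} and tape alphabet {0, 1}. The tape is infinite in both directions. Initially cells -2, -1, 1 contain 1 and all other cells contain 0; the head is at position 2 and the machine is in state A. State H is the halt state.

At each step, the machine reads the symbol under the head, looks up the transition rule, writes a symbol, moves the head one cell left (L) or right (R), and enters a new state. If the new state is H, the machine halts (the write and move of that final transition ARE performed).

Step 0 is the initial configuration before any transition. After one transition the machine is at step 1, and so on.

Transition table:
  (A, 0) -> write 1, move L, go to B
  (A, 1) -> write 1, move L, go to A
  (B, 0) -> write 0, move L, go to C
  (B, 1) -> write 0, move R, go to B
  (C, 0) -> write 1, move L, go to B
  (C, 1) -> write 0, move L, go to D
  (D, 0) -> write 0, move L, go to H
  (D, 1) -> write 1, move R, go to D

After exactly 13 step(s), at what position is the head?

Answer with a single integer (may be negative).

Step 1: in state A at pos 2, read 0 -> (A,0)->write 1,move L,goto B. Now: state=B, head=1, tape[-3..3]=0110110 (head:     ^)
Step 2: in state B at pos 1, read 1 -> (B,1)->write 0,move R,goto B. Now: state=B, head=2, tape[-3..3]=0110010 (head:      ^)
Step 3: in state B at pos 2, read 1 -> (B,1)->write 0,move R,goto B. Now: state=B, head=3, tape[-3..4]=01100000 (head:       ^)
Step 4: in state B at pos 3, read 0 -> (B,0)->write 0,move L,goto C. Now: state=C, head=2, tape[-3..4]=01100000 (head:      ^)
Step 5: in state C at pos 2, read 0 -> (C,0)->write 1,move L,goto B. Now: state=B, head=1, tape[-3..4]=01100100 (head:     ^)
Step 6: in state B at pos 1, read 0 -> (B,0)->write 0,move L,goto C. Now: state=C, head=0, tape[-3..4]=01100100 (head:    ^)
Step 7: in state C at pos 0, read 0 -> (C,0)->write 1,move L,goto B. Now: state=B, head=-1, tape[-3..4]=01110100 (head:   ^)
Step 8: in state B at pos -1, read 1 -> (B,1)->write 0,move R,goto B. Now: state=B, head=0, tape[-3..4]=01010100 (head:    ^)
Step 9: in state B at pos 0, read 1 -> (B,1)->write 0,move R,goto B. Now: state=B, head=1, tape[-3..4]=01000100 (head:     ^)
Step 10: in state B at pos 1, read 0 -> (B,0)->write 0,move L,goto C. Now: state=C, head=0, tape[-3..4]=01000100 (head:    ^)
Step 11: in state C at pos 0, read 0 -> (C,0)->write 1,move L,goto B. Now: state=B, head=-1, tape[-3..4]=01010100 (head:   ^)
Step 12: in state B at pos -1, read 0 -> (B,0)->write 0,move L,goto C. Now: state=C, head=-2, tape[-3..4]=01010100 (head:  ^)
Step 13: in state C at pos -2, read 1 -> (C,1)->write 0,move L,goto D. Now: state=D, head=-3, tape[-4..4]=000010100 (head:  ^)

Answer: -3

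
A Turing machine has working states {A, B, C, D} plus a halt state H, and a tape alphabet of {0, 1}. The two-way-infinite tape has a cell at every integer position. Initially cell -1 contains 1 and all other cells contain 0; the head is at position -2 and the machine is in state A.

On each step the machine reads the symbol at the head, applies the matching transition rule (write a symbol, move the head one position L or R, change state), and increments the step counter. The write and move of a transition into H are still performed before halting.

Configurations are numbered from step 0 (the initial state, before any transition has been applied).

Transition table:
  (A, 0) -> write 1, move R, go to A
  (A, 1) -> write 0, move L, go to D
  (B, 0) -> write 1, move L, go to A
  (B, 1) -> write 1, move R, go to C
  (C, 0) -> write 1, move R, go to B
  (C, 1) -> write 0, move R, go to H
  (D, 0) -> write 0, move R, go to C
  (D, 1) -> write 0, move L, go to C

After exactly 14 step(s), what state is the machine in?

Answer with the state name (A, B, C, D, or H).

Answer: H

Derivation:
Step 1: in state A at pos -2, read 0 -> (A,0)->write 1,move R,goto A. Now: state=A, head=-1, tape[-3..0]=0110 (head:   ^)
Step 2: in state A at pos -1, read 1 -> (A,1)->write 0,move L,goto D. Now: state=D, head=-2, tape[-3..0]=0100 (head:  ^)
Step 3: in state D at pos -2, read 1 -> (D,1)->write 0,move L,goto C. Now: state=C, head=-3, tape[-4..0]=00000 (head:  ^)
Step 4: in state C at pos -3, read 0 -> (C,0)->write 1,move R,goto B. Now: state=B, head=-2, tape[-4..0]=01000 (head:   ^)
Step 5: in state B at pos -2, read 0 -> (B,0)->write 1,move L,goto A. Now: state=A, head=-3, tape[-4..0]=01100 (head:  ^)
Step 6: in state A at pos -3, read 1 -> (A,1)->write 0,move L,goto D. Now: state=D, head=-4, tape[-5..0]=000100 (head:  ^)
Step 7: in state D at pos -4, read 0 -> (D,0)->write 0,move R,goto C. Now: state=C, head=-3, tape[-5..0]=000100 (head:   ^)
Step 8: in state C at pos -3, read 0 -> (C,0)->write 1,move R,goto B. Now: state=B, head=-2, tape[-5..0]=001100 (head:    ^)
Step 9: in state B at pos -2, read 1 -> (B,1)->write 1,move R,goto C. Now: state=C, head=-1, tape[-5..0]=001100 (head:     ^)
Step 10: in state C at pos -1, read 0 -> (C,0)->write 1,move R,goto B. Now: state=B, head=0, tape[-5..1]=0011100 (head:      ^)
Step 11: in state B at pos 0, read 0 -> (B,0)->write 1,move L,goto A. Now: state=A, head=-1, tape[-5..1]=0011110 (head:     ^)
Step 12: in state A at pos -1, read 1 -> (A,1)->write 0,move L,goto D. Now: state=D, head=-2, tape[-5..1]=0011010 (head:    ^)
Step 13: in state D at pos -2, read 1 -> (D,1)->write 0,move L,goto C. Now: state=C, head=-3, tape[-5..1]=0010010 (head:   ^)
Step 14: in state C at pos -3, read 1 -> (C,1)->write 0,move R,goto H. Now: state=H, head=-2, tape[-5..1]=0000010 (head:    ^)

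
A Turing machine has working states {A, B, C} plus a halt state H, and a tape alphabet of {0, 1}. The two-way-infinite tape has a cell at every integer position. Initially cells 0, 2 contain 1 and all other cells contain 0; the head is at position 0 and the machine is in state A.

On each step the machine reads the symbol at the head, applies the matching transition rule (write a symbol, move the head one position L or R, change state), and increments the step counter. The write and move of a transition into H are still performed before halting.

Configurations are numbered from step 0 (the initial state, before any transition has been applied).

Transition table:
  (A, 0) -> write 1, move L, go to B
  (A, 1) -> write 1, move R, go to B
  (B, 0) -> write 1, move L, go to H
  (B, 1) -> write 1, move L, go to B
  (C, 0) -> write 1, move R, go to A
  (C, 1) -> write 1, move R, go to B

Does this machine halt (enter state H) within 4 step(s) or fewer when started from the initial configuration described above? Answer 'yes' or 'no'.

Answer: yes

Derivation:
Step 1: in state A at pos 0, read 1 -> (A,1)->write 1,move R,goto B. Now: state=B, head=1, tape[-1..3]=01010 (head:   ^)
Step 2: in state B at pos 1, read 0 -> (B,0)->write 1,move L,goto H. Now: state=H, head=0, tape[-1..3]=01110 (head:  ^)
State H reached at step 2; 2 <= 4 -> yes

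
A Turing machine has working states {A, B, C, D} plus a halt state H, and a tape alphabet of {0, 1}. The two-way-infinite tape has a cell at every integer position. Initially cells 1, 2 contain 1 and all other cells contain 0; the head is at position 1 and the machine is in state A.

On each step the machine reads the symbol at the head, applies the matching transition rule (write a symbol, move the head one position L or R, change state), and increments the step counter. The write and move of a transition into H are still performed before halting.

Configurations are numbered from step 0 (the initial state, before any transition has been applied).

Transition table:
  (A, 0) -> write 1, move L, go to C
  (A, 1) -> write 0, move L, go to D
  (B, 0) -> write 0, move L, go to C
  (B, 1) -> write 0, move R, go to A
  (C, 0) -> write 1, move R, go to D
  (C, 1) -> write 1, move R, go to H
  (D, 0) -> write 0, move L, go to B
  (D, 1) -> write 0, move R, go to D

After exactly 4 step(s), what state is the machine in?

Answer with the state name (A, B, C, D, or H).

Answer: D

Derivation:
Step 1: in state A at pos 1, read 1 -> (A,1)->write 0,move L,goto D. Now: state=D, head=0, tape[-1..3]=00010 (head:  ^)
Step 2: in state D at pos 0, read 0 -> (D,0)->write 0,move L,goto B. Now: state=B, head=-1, tape[-2..3]=000010 (head:  ^)
Step 3: in state B at pos -1, read 0 -> (B,0)->write 0,move L,goto C. Now: state=C, head=-2, tape[-3..3]=0000010 (head:  ^)
Step 4: in state C at pos -2, read 0 -> (C,0)->write 1,move R,goto D. Now: state=D, head=-1, tape[-3..3]=0100010 (head:   ^)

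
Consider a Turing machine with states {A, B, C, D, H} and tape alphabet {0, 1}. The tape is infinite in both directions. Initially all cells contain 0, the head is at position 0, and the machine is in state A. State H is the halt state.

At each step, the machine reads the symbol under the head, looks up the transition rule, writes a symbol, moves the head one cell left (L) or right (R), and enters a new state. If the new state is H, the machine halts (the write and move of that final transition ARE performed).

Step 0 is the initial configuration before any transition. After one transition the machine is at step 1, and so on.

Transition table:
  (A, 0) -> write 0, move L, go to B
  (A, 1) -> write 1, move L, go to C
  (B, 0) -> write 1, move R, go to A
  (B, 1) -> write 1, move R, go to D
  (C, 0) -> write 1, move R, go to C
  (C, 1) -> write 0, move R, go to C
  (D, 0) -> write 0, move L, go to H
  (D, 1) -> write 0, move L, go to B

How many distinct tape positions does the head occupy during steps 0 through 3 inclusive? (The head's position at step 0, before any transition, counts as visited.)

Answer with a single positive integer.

Step 1: in state A at pos 0, read 0 -> (A,0)->write 0,move L,goto B. Now: state=B, head=-1, tape[-2..1]=0000 (head:  ^)
Step 2: in state B at pos -1, read 0 -> (B,0)->write 1,move R,goto A. Now: state=A, head=0, tape[-2..1]=0100 (head:   ^)
Step 3: in state A at pos 0, read 0 -> (A,0)->write 0,move L,goto B. Now: state=B, head=-1, tape[-2..1]=0100 (head:  ^)
Head positions at steps 0..3: starting at 0, distinct positions visited = {-1, 0} -> 2 position(s)

Answer: 2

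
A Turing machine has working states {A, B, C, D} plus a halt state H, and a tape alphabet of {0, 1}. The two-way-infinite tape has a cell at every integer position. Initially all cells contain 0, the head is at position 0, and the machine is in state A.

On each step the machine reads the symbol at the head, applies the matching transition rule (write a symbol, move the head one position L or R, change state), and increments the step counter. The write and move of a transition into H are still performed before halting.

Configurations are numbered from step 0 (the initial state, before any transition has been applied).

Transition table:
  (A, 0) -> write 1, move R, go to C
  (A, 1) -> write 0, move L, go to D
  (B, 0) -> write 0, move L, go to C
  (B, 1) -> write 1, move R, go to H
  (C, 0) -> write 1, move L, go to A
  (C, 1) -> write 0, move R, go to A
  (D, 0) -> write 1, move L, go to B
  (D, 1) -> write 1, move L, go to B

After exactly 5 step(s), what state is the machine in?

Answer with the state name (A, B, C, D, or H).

Step 1: in state A at pos 0, read 0 -> (A,0)->write 1,move R,goto C. Now: state=C, head=1, tape[-1..2]=0100 (head:   ^)
Step 2: in state C at pos 1, read 0 -> (C,0)->write 1,move L,goto A. Now: state=A, head=0, tape[-1..2]=0110 (head:  ^)
Step 3: in state A at pos 0, read 1 -> (A,1)->write 0,move L,goto D. Now: state=D, head=-1, tape[-2..2]=00010 (head:  ^)
Step 4: in state D at pos -1, read 0 -> (D,0)->write 1,move L,goto B. Now: state=B, head=-2, tape[-3..2]=001010 (head:  ^)
Step 5: in state B at pos -2, read 0 -> (B,0)->write 0,move L,goto C. Now: state=C, head=-3, tape[-4..2]=0001010 (head:  ^)

Answer: C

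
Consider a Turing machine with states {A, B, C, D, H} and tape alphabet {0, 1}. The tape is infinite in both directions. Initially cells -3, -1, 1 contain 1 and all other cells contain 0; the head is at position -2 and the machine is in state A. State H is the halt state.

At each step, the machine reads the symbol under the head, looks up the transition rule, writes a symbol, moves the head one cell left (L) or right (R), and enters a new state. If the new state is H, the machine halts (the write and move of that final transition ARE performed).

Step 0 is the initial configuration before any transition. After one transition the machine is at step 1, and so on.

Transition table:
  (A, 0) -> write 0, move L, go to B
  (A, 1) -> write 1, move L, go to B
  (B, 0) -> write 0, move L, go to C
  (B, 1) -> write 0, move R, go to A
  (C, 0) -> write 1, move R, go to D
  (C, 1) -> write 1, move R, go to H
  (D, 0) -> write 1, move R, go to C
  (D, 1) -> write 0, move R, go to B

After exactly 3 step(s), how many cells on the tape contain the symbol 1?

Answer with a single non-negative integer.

Answer: 2

Derivation:
Step 1: in state A at pos -2, read 0 -> (A,0)->write 0,move L,goto B. Now: state=B, head=-3, tape[-4..2]=0101010 (head:  ^)
Step 2: in state B at pos -3, read 1 -> (B,1)->write 0,move R,goto A. Now: state=A, head=-2, tape[-4..2]=0001010 (head:   ^)
Step 3: in state A at pos -2, read 0 -> (A,0)->write 0,move L,goto B. Now: state=B, head=-3, tape[-4..2]=0001010 (head:  ^)
Cells containing 1 after step 3: {-1, 1} -> 2 cell(s)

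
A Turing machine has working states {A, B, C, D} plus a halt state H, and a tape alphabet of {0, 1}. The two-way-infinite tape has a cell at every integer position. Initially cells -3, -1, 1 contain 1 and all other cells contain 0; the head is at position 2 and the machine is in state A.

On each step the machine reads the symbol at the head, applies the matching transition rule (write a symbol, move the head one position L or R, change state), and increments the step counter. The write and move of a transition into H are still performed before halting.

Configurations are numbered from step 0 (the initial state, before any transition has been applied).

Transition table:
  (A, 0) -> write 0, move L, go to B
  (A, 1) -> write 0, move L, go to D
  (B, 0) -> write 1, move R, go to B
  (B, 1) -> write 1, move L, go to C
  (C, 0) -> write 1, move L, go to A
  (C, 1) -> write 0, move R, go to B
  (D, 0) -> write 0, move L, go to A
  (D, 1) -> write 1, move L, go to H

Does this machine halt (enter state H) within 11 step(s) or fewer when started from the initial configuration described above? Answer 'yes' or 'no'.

Step 1: in state A at pos 2, read 0 -> (A,0)->write 0,move L,goto B. Now: state=B, head=1, tape[-4..3]=01010100 (head:      ^)
Step 2: in state B at pos 1, read 1 -> (B,1)->write 1,move L,goto C. Now: state=C, head=0, tape[-4..3]=01010100 (head:     ^)
Step 3: in state C at pos 0, read 0 -> (C,0)->write 1,move L,goto A. Now: state=A, head=-1, tape[-4..3]=01011100 (head:    ^)
Step 4: in state A at pos -1, read 1 -> (A,1)->write 0,move L,goto D. Now: state=D, head=-2, tape[-4..3]=01001100 (head:   ^)
Step 5: in state D at pos -2, read 0 -> (D,0)->write 0,move L,goto A. Now: state=A, head=-3, tape[-4..3]=01001100 (head:  ^)
Step 6: in state A at pos -3, read 1 -> (A,1)->write 0,move L,goto D. Now: state=D, head=-4, tape[-5..3]=000001100 (head:  ^)
Step 7: in state D at pos -4, read 0 -> (D,0)->write 0,move L,goto A. Now: state=A, head=-5, tape[-6..3]=0000001100 (head:  ^)
Step 8: in state A at pos -5, read 0 -> (A,0)->write 0,move L,goto B. Now: state=B, head=-6, tape[-7..3]=00000001100 (head:  ^)
Step 9: in state B at pos -6, read 0 -> (B,0)->write 1,move R,goto B. Now: state=B, head=-5, tape[-7..3]=01000001100 (head:   ^)
Step 10: in state B at pos -5, read 0 -> (B,0)->write 1,move R,goto B. Now: state=B, head=-4, tape[-7..3]=01100001100 (head:    ^)
Step 11: in state B at pos -4, read 0 -> (B,0)->write 1,move R,goto B. Now: state=B, head=-3, tape[-7..3]=01110001100 (head:     ^)
After 11 step(s): state = B (not H) -> not halted within 11 -> no

Answer: no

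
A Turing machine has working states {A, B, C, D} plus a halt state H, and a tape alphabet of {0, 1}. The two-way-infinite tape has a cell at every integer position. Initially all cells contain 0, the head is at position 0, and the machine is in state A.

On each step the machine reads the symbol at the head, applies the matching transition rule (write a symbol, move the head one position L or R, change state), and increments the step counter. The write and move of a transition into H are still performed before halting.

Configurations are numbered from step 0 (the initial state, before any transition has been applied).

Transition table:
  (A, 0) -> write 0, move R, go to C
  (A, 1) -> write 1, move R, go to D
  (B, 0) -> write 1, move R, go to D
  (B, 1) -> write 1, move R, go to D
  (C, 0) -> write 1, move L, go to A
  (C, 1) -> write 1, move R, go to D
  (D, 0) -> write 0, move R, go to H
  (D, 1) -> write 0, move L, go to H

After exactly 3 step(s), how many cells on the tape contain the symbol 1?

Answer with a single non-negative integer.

Step 1: in state A at pos 0, read 0 -> (A,0)->write 0,move R,goto C. Now: state=C, head=1, tape[-1..2]=0000 (head:   ^)
Step 2: in state C at pos 1, read 0 -> (C,0)->write 1,move L,goto A. Now: state=A, head=0, tape[-1..2]=0010 (head:  ^)
Step 3: in state A at pos 0, read 0 -> (A,0)->write 0,move R,goto C. Now: state=C, head=1, tape[-1..2]=0010 (head:   ^)
Cells containing 1 after step 3: {1} -> 1 cell(s)

Answer: 1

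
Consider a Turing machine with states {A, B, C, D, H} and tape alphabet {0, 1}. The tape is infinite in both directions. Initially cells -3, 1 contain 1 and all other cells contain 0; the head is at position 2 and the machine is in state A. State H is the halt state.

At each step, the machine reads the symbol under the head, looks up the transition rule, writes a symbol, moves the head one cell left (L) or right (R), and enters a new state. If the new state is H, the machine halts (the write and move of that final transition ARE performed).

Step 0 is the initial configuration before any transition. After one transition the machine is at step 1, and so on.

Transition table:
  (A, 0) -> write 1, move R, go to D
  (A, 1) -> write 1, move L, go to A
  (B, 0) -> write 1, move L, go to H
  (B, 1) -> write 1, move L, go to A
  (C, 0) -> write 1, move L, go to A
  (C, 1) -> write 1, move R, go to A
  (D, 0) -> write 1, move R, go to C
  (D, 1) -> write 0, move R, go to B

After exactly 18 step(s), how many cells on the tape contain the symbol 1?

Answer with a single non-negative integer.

Answer: 6

Derivation:
Step 1: in state A at pos 2, read 0 -> (A,0)->write 1,move R,goto D. Now: state=D, head=3, tape[-4..4]=010001100 (head:        ^)
Step 2: in state D at pos 3, read 0 -> (D,0)->write 1,move R,goto C. Now: state=C, head=4, tape[-4..5]=0100011100 (head:         ^)
Step 3: in state C at pos 4, read 0 -> (C,0)->write 1,move L,goto A. Now: state=A, head=3, tape[-4..5]=0100011110 (head:        ^)
Step 4: in state A at pos 3, read 1 -> (A,1)->write 1,move L,goto A. Now: state=A, head=2, tape[-4..5]=0100011110 (head:       ^)
Step 5: in state A at pos 2, read 1 -> (A,1)->write 1,move L,goto A. Now: state=A, head=1, tape[-4..5]=0100011110 (head:      ^)
Step 6: in state A at pos 1, read 1 -> (A,1)->write 1,move L,goto A. Now: state=A, head=0, tape[-4..5]=0100011110 (head:     ^)
Step 7: in state A at pos 0, read 0 -> (A,0)->write 1,move R,goto D. Now: state=D, head=1, tape[-4..5]=0100111110 (head:      ^)
Step 8: in state D at pos 1, read 1 -> (D,1)->write 0,move R,goto B. Now: state=B, head=2, tape[-4..5]=0100101110 (head:       ^)
Step 9: in state B at pos 2, read 1 -> (B,1)->write 1,move L,goto A. Now: state=A, head=1, tape[-4..5]=0100101110 (head:      ^)
Step 10: in state A at pos 1, read 0 -> (A,0)->write 1,move R,goto D. Now: state=D, head=2, tape[-4..5]=0100111110 (head:       ^)
Step 11: in state D at pos 2, read 1 -> (D,1)->write 0,move R,goto B. Now: state=B, head=3, tape[-4..5]=0100110110 (head:        ^)
Step 12: in state B at pos 3, read 1 -> (B,1)->write 1,move L,goto A. Now: state=A, head=2, tape[-4..5]=0100110110 (head:       ^)
Step 13: in state A at pos 2, read 0 -> (A,0)->write 1,move R,goto D. Now: state=D, head=3, tape[-4..5]=0100111110 (head:        ^)
Step 14: in state D at pos 3, read 1 -> (D,1)->write 0,move R,goto B. Now: state=B, head=4, tape[-4..5]=0100111010 (head:         ^)
Step 15: in state B at pos 4, read 1 -> (B,1)->write 1,move L,goto A. Now: state=A, head=3, tape[-4..5]=0100111010 (head:        ^)
Step 16: in state A at pos 3, read 0 -> (A,0)->write 1,move R,goto D. Now: state=D, head=4, tape[-4..5]=0100111110 (head:         ^)
Step 17: in state D at pos 4, read 1 -> (D,1)->write 0,move R,goto B. Now: state=B, head=5, tape[-4..6]=01001111000 (head:          ^)
Step 18: in state B at pos 5, read 0 -> (B,0)->write 1,move L,goto H. Now: state=H, head=4, tape[-4..6]=01001111010 (head:         ^)
Cells containing 1 after step 18: {-3, 0, 1, 2, 3, 5} -> 6 cell(s)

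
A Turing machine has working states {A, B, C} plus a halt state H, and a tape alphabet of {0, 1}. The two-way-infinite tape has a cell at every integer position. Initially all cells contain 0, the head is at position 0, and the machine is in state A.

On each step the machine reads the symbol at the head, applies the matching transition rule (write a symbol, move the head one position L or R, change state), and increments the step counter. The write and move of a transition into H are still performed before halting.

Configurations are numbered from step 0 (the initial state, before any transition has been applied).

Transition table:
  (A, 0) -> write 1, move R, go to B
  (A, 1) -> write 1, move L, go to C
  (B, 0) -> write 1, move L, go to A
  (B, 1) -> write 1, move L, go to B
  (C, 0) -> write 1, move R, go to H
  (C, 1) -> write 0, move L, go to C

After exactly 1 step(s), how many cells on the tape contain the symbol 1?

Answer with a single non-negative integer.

Answer: 1

Derivation:
Step 1: in state A at pos 0, read 0 -> (A,0)->write 1,move R,goto B. Now: state=B, head=1, tape[-1..2]=0100 (head:   ^)
Cells containing 1 after step 1: {0} -> 1 cell(s)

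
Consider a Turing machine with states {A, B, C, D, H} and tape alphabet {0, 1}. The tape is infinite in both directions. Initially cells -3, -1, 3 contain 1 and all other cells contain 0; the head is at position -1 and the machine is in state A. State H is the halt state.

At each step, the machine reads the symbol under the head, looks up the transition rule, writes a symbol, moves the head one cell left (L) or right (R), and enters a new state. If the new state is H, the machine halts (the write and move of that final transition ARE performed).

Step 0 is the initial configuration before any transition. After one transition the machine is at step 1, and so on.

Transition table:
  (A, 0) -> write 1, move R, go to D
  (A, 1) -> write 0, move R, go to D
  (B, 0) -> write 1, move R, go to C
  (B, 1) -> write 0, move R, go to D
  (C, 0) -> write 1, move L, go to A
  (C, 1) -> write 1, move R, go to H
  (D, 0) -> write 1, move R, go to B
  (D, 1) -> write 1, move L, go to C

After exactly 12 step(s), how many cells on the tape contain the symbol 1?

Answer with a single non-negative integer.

Answer: 6

Derivation:
Step 1: in state A at pos -1, read 1 -> (A,1)->write 0,move R,goto D. Now: state=D, head=0, tape[-4..4]=010000010 (head:     ^)
Step 2: in state D at pos 0, read 0 -> (D,0)->write 1,move R,goto B. Now: state=B, head=1, tape[-4..4]=010010010 (head:      ^)
Step 3: in state B at pos 1, read 0 -> (B,0)->write 1,move R,goto C. Now: state=C, head=2, tape[-4..4]=010011010 (head:       ^)
Step 4: in state C at pos 2, read 0 -> (C,0)->write 1,move L,goto A. Now: state=A, head=1, tape[-4..4]=010011110 (head:      ^)
Step 5: in state A at pos 1, read 1 -> (A,1)->write 0,move R,goto D. Now: state=D, head=2, tape[-4..4]=010010110 (head:       ^)
Step 6: in state D at pos 2, read 1 -> (D,1)->write 1,move L,goto C. Now: state=C, head=1, tape[-4..4]=010010110 (head:      ^)
Step 7: in state C at pos 1, read 0 -> (C,0)->write 1,move L,goto A. Now: state=A, head=0, tape[-4..4]=010011110 (head:     ^)
Step 8: in state A at pos 0, read 1 -> (A,1)->write 0,move R,goto D. Now: state=D, head=1, tape[-4..4]=010001110 (head:      ^)
Step 9: in state D at pos 1, read 1 -> (D,1)->write 1,move L,goto C. Now: state=C, head=0, tape[-4..4]=010001110 (head:     ^)
Step 10: in state C at pos 0, read 0 -> (C,0)->write 1,move L,goto A. Now: state=A, head=-1, tape[-4..4]=010011110 (head:    ^)
Step 11: in state A at pos -1, read 0 -> (A,0)->write 1,move R,goto D. Now: state=D, head=0, tape[-4..4]=010111110 (head:     ^)
Step 12: in state D at pos 0, read 1 -> (D,1)->write 1,move L,goto C. Now: state=C, head=-1, tape[-4..4]=010111110 (head:    ^)
Cells containing 1 after step 12: {-3, -1, 0, 1, 2, 3} -> 6 cell(s)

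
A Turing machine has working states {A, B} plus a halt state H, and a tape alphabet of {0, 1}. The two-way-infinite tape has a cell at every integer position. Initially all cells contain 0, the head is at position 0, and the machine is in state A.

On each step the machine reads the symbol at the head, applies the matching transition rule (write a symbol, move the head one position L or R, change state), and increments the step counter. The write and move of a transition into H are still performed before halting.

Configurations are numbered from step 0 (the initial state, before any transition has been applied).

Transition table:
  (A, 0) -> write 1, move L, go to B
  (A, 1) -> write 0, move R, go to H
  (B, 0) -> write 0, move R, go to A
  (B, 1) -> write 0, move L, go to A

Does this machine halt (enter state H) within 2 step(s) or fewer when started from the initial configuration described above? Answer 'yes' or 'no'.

Answer: no

Derivation:
Step 1: in state A at pos 0, read 0 -> (A,0)->write 1,move L,goto B. Now: state=B, head=-1, tape[-2..1]=0010 (head:  ^)
Step 2: in state B at pos -1, read 0 -> (B,0)->write 0,move R,goto A. Now: state=A, head=0, tape[-2..1]=0010 (head:   ^)
After 2 step(s): state = A (not H) -> not halted within 2 -> no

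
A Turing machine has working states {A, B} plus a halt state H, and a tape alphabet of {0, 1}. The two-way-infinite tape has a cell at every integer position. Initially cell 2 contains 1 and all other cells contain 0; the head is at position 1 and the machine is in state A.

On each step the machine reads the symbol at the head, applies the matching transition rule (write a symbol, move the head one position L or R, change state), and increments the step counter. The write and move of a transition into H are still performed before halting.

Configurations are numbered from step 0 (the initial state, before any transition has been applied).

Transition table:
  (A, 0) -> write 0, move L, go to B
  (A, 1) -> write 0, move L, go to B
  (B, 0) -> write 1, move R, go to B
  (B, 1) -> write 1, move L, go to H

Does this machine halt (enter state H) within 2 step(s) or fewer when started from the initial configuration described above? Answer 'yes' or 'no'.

Step 1: in state A at pos 1, read 0 -> (A,0)->write 0,move L,goto B. Now: state=B, head=0, tape[-1..3]=00010 (head:  ^)
Step 2: in state B at pos 0, read 0 -> (B,0)->write 1,move R,goto B. Now: state=B, head=1, tape[-1..3]=01010 (head:   ^)
After 2 step(s): state = B (not H) -> not halted within 2 -> no

Answer: no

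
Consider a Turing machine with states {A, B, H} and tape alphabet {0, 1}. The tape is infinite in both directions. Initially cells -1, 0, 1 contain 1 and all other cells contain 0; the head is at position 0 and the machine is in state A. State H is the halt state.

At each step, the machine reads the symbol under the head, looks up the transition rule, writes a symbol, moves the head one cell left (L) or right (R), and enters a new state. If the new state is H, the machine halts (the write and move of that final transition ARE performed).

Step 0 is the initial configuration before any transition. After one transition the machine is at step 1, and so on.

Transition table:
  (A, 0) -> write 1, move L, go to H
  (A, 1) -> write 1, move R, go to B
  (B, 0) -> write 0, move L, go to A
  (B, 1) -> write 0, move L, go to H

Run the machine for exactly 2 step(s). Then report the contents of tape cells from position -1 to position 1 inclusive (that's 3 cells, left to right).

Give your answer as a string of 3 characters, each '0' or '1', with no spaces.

Step 1: in state A at pos 0, read 1 -> (A,1)->write 1,move R,goto B. Now: state=B, head=1, tape[-2..2]=01110 (head:    ^)
Step 2: in state B at pos 1, read 1 -> (B,1)->write 0,move L,goto H. Now: state=H, head=0, tape[-2..2]=01100 (head:   ^)

Answer: 110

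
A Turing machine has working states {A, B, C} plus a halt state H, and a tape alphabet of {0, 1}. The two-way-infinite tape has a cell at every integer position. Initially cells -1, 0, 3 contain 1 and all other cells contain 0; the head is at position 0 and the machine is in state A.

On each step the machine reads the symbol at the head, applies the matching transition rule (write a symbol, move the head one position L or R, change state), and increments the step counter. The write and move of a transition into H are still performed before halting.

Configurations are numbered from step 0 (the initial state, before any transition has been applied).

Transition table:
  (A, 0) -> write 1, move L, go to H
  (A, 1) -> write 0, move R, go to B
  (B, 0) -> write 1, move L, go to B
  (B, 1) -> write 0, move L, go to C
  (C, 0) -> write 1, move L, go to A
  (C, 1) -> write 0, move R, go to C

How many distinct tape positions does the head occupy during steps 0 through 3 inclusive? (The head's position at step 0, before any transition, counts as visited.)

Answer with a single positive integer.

Step 1: in state A at pos 0, read 1 -> (A,1)->write 0,move R,goto B. Now: state=B, head=1, tape[-2..4]=0100010 (head:    ^)
Step 2: in state B at pos 1, read 0 -> (B,0)->write 1,move L,goto B. Now: state=B, head=0, tape[-2..4]=0101010 (head:   ^)
Step 3: in state B at pos 0, read 0 -> (B,0)->write 1,move L,goto B. Now: state=B, head=-1, tape[-2..4]=0111010 (head:  ^)
Head positions at steps 0..3: starting at 0, distinct positions visited = {-1, 0, 1} -> 3 position(s)

Answer: 3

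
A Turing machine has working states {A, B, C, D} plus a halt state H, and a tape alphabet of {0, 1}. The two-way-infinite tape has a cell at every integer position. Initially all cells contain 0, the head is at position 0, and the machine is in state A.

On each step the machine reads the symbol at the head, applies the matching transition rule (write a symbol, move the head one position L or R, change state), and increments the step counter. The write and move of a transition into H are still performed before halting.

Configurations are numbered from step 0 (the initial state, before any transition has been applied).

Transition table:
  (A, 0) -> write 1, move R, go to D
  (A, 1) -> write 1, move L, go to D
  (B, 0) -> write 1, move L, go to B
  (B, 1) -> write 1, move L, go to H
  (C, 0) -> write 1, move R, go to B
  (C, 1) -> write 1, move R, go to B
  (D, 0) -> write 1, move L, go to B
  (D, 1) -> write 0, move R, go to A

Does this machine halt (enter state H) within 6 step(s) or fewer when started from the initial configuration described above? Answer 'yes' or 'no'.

Answer: yes

Derivation:
Step 1: in state A at pos 0, read 0 -> (A,0)->write 1,move R,goto D. Now: state=D, head=1, tape[-1..2]=0100 (head:   ^)
Step 2: in state D at pos 1, read 0 -> (D,0)->write 1,move L,goto B. Now: state=B, head=0, tape[-1..2]=0110 (head:  ^)
Step 3: in state B at pos 0, read 1 -> (B,1)->write 1,move L,goto H. Now: state=H, head=-1, tape[-2..2]=00110 (head:  ^)
State H reached at step 3; 3 <= 6 -> yes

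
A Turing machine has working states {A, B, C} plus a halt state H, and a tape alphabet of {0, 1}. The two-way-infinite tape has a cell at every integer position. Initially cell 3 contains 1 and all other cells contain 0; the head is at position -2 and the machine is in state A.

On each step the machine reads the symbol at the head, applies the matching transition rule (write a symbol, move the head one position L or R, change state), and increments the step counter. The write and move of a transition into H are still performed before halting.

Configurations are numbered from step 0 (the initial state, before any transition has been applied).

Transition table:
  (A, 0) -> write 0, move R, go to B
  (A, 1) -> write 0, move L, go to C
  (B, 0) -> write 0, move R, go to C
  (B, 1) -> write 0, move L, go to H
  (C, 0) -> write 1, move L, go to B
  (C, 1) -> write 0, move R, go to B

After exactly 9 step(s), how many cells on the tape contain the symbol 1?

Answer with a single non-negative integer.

Answer: 1

Derivation:
Step 1: in state A at pos -2, read 0 -> (A,0)->write 0,move R,goto B. Now: state=B, head=-1, tape[-3..4]=00000010 (head:   ^)
Step 2: in state B at pos -1, read 0 -> (B,0)->write 0,move R,goto C. Now: state=C, head=0, tape[-3..4]=00000010 (head:    ^)
Step 3: in state C at pos 0, read 0 -> (C,0)->write 1,move L,goto B. Now: state=B, head=-1, tape[-3..4]=00010010 (head:   ^)
Step 4: in state B at pos -1, read 0 -> (B,0)->write 0,move R,goto C. Now: state=C, head=0, tape[-3..4]=00010010 (head:    ^)
Step 5: in state C at pos 0, read 1 -> (C,1)->write 0,move R,goto B. Now: state=B, head=1, tape[-3..4]=00000010 (head:     ^)
Step 6: in state B at pos 1, read 0 -> (B,0)->write 0,move R,goto C. Now: state=C, head=2, tape[-3..4]=00000010 (head:      ^)
Step 7: in state C at pos 2, read 0 -> (C,0)->write 1,move L,goto B. Now: state=B, head=1, tape[-3..4]=00000110 (head:     ^)
Step 8: in state B at pos 1, read 0 -> (B,0)->write 0,move R,goto C. Now: state=C, head=2, tape[-3..4]=00000110 (head:      ^)
Step 9: in state C at pos 2, read 1 -> (C,1)->write 0,move R,goto B. Now: state=B, head=3, tape[-3..4]=00000010 (head:       ^)
Cells containing 1 after step 9: {3} -> 1 cell(s)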